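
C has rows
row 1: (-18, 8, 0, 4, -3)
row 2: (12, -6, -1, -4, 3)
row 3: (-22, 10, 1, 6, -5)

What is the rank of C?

Row reduce to echelon form.
R2 ← R2 + (2/3)·R1: [0, -2/3, -1, -4/3, 1]
R3 ← R3 − (11/9)·R1: [0, 2/9, 1, 10/9, -4/3]
R3 ← R3 + (1/3)·R2: [0, 0, 2/3, 2/3, -1]
Echelon form has 3 nonzero rows, so rank(C) = 3.

3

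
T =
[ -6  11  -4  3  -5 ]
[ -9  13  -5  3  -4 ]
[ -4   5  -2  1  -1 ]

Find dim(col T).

Row reduce to echelon form.
R2 ← R2 − (3/2)·R1: [0, -7/2, 1, -3/2, 7/2]
R3 ← R3 − (2/3)·R1: [0, -7/3, 2/3, -1, 7/3]
R3 ← R3 − (2/3)·R2: [0, 0, 0, 0, 0]
Echelon form has 2 nonzero rows, so rank(T) = 2.
The column space has dimension equal to the rank: 2.

2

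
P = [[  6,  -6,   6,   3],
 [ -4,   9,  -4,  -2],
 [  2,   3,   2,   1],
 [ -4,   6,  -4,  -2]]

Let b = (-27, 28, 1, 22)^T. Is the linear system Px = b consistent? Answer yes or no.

Row reduce the augmented matrix [P | b].
R2 ← R2 + (2/3)·R1: [0, 5, 0, 0, 10]
R3 ← R3 − (1/3)·R1: [0, 5, 0, 0, 10]
R4 ← R4 + (2/3)·R1: [0, 2, 0, 0, 4]
R3 ← R3 − R2: [0, 0, 0, 0, 0]
R4 ← R4 − (2/5)·R2: [0, 0, 0, 0, 0]
The echelon form has 2 nonzero rows, and every pivot lies in the first 4 columns, so rank(P) = rank([P|b]) = 2.
The system is consistent.

yes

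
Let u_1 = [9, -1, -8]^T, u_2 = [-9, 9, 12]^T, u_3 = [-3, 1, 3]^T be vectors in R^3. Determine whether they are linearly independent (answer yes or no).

no

Form the matrix with these vectors as rows and row reduce.
R2 ← R2 + R1: [0, 8, 4]
R3 ← R3 + (1/3)·R1: [0, 2/3, 1/3]
R3 ← R3 − (1/12)·R2: [0, 0, 0]
2 nonzero rows, so the 3 vectors span a space of dimension 2.
Since 2 < 3, the vectors are linearly dependent.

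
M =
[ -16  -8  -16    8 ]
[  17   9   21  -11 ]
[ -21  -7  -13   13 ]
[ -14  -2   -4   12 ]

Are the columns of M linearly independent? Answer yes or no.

Row reduce M to echelon form.
R2 ← R2 + (17/16)·R1: [0, 1/2, 4, -5/2]
R3 ← R3 − (21/16)·R1: [0, 7/2, 8, 5/2]
R4 ← R4 − (7/8)·R1: [0, 5, 10, 5]
R3 ← R3 − (7)·R2: [0, 0, -20, 20]
R4 ← R4 − (10)·R2: [0, 0, -30, 30]
R4 ← R4 − (3/2)·R3: [0, 0, 0, 0]
3 pivots among 4 columns.
Only 3 < 4 pivot columns, so the columns are linearly dependent.

no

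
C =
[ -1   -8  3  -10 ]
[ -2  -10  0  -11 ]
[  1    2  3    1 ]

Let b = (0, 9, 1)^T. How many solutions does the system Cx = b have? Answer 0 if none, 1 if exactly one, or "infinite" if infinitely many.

Row reduce the augmented matrix [C | b].
R2 ← R2 − (2)·R1: [0, 6, -6, 9, 9]
R3 ← R3 + R1: [0, -6, 6, -9, 1]
R3 ← R3 + R2: [0, 0, 0, 0, 10]
The echelon form has 3 nonzero rows; the last pivot sits in the augmented column, so rank(C) = 2 but rank([C|b]) = 3.
Since the ranks differ, the system is inconsistent.
It has no solutions.

0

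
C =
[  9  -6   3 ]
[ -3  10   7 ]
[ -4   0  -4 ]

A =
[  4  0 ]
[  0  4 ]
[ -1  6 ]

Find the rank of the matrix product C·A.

First compute CA:
[[ 33,  -6],
 [-19,  82],
 [-12, -24]]
Now row reduce the product.
R2 ← R2 + (19/33)·R1: [0, 864/11]
R3 ← R3 + (4/11)·R1: [0, -288/11]
R3 ← R3 + (1/3)·R2: [0, 0]
2 nonzero rows, so rank(CA) = 2.

2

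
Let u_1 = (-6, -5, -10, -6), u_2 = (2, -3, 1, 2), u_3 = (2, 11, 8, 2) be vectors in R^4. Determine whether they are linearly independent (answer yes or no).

no

Form the matrix with these vectors as rows and row reduce.
R2 ← R2 + (1/3)·R1: [0, -14/3, -7/3, 0]
R3 ← R3 + (1/3)·R1: [0, 28/3, 14/3, 0]
R3 ← R3 + (2)·R2: [0, 0, 0, 0]
2 nonzero rows, so the 3 vectors span a space of dimension 2.
Since 2 < 3, the vectors are linearly dependent.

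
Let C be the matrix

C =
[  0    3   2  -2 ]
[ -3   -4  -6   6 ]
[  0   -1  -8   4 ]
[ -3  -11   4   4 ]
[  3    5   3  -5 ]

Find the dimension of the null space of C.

1

Row reduce to echelon form.
Swap R1 ↔ R2
R4 ← R4 − R1: [0, -7, 10, -2]
R5 ← R5 + R1: [0, 1, -3, 1]
R3 ← R3 + (1/3)·R2: [0, 0, -22/3, 10/3]
R4 ← R4 + (7/3)·R2: [0, 0, 44/3, -20/3]
R5 ← R5 − (1/3)·R2: [0, 0, -11/3, 5/3]
R4 ← R4 + (2)·R3: [0, 0, 0, 0]
R5 ← R5 − (1/2)·R3: [0, 0, 0, 0]
3 nonzero rows, so rank(C) = 3.
C has 4 columns; by rank–nullity, nullity = 4 − 3 = 1.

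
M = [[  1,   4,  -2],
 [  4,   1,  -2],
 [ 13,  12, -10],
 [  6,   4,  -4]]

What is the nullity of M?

1

Row reduce to echelon form.
R2 ← R2 − (4)·R1: [0, -15, 6]
R3 ← R3 − (13)·R1: [0, -40, 16]
R4 ← R4 − (6)·R1: [0, -20, 8]
R3 ← R3 − (8/3)·R2: [0, 0, 0]
R4 ← R4 − (4/3)·R2: [0, 0, 0]
2 nonzero rows, so rank(M) = 2.
M has 3 columns; by rank–nullity, nullity = 3 − 2 = 1.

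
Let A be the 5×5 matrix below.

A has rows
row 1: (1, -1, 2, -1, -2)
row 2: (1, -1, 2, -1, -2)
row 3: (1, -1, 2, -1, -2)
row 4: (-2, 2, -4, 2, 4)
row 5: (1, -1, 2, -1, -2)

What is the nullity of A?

Row reduce to echelon form.
R2 ← R2 − R1: [0, 0, 0, 0, 0]
R3 ← R3 − R1: [0, 0, 0, 0, 0]
R4 ← R4 + (2)·R1: [0, 0, 0, 0, 0]
R5 ← R5 − R1: [0, 0, 0, 0, 0]
1 nonzero row, so rank(A) = 1.
A has 5 columns; by rank–nullity, nullity = 5 − 1 = 4.

4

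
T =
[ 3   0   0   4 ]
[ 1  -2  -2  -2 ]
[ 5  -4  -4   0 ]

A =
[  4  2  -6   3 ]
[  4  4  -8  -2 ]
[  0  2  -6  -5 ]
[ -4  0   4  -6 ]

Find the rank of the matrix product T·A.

2

First compute TA:
[[ -4,   6,  -2, -15],
 [  4, -10,  14,  29],
 [  4, -14,  26,  43]]
Now row reduce the product.
R2 ← R2 + R1: [0, -4, 12, 14]
R3 ← R3 + R1: [0, -8, 24, 28]
R3 ← R3 − (2)·R2: [0, 0, 0, 0]
2 nonzero rows, so rank(TA) = 2.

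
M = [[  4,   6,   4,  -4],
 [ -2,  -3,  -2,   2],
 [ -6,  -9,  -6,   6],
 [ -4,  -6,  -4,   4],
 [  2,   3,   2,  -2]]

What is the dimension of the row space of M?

1

Row reduce to echelon form.
R2 ← R2 + (1/2)·R1: [0, 0, 0, 0]
R3 ← R3 + (3/2)·R1: [0, 0, 0, 0]
R4 ← R4 + R1: [0, 0, 0, 0]
R5 ← R5 − (1/2)·R1: [0, 0, 0, 0]
Echelon form has 1 nonzero row, so rank(M) = 1.
The row space has dimension equal to the rank: 1.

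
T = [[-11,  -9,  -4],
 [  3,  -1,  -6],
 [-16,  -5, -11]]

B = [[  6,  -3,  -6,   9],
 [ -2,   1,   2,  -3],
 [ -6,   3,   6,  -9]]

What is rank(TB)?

1

First compute TB:
[[-24,  12,  24, -36],
 [ 56, -28, -56,  84],
 [-20,  10,  20, -30]]
Now row reduce the product.
R2 ← R2 + (7/3)·R1: [0, 0, 0, 0]
R3 ← R3 − (5/6)·R1: [0, 0, 0, 0]
1 nonzero row, so rank(TB) = 1.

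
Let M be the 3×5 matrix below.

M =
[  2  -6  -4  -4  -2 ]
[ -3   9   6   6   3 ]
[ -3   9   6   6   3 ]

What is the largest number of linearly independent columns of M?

1

Row reduce to echelon form.
R2 ← R2 + (3/2)·R1: [0, 0, 0, 0, 0]
R3 ← R3 + (3/2)·R1: [0, 0, 0, 0, 0]
Echelon form has 1 nonzero row, so rank(M) = 1.
The rank gives the maximum number of linearly independent columns: 1.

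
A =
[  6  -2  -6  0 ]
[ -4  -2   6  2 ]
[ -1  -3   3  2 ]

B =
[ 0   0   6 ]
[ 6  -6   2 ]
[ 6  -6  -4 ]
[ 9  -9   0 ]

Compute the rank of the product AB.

2

First compute AB:
[[-48,  48,  56],
 [ 42, -42, -52],
 [ 18, -18, -24]]
Now row reduce the product.
R2 ← R2 + (7/8)·R1: [0, 0, -3]
R3 ← R3 + (3/8)·R1: [0, 0, -3]
R3 ← R3 − R2: [0, 0, 0]
2 nonzero rows, so rank(AB) = 2.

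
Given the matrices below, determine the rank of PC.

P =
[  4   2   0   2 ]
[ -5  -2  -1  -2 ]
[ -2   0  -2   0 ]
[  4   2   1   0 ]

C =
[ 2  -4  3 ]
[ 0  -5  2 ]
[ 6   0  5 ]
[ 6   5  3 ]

3

First compute PC:
[[ 20, -16,  22],
 [-28,  20, -30],
 [-16,   8, -16],
 [ 14, -26,  21]]
Now row reduce the product.
R2 ← R2 + (7/5)·R1: [0, -12/5, 4/5]
R3 ← R3 + (4/5)·R1: [0, -24/5, 8/5]
R4 ← R4 − (7/10)·R1: [0, -74/5, 28/5]
R3 ← R3 − (2)·R2: [0, 0, 0]
R4 ← R4 − (37/6)·R2: [0, 0, 2/3]
Swap R3 ↔ R4
3 nonzero rows, so rank(PC) = 3.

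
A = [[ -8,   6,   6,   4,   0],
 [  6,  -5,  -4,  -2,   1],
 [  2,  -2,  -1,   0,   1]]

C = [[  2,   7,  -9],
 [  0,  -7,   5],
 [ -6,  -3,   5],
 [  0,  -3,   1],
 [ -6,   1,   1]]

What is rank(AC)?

First compute AC:
[[-52, -128, 136],
 [ 30,  96, -100],
 [  4,  32, -32]]
Now row reduce the product.
R2 ← R2 + (15/26)·R1: [0, 288/13, -280/13]
R3 ← R3 + (1/13)·R1: [0, 288/13, -280/13]
R3 ← R3 − R2: [0, 0, 0]
2 nonzero rows, so rank(AC) = 2.

2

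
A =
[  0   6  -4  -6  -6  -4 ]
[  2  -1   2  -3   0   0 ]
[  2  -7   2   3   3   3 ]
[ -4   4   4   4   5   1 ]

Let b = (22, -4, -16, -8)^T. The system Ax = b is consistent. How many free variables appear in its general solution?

Row reduce the augmented matrix [A | b].
Swap R1 ↔ R2
R3 ← R3 − R1: [0, -6, 0, 6, 3, 3, -12]
R4 ← R4 + (2)·R1: [0, 2, 8, -2, 5, 1, -16]
R3 ← R3 + R2: [0, 0, -4, 0, -3, -1, 10]
R4 ← R4 − (1/3)·R2: [0, 0, 28/3, 0, 7, 7/3, -70/3]
R4 ← R4 + (7/3)·R3: [0, 0, 0, 0, 0, 0, 0]
The echelon form has 3 nonzero rows, and every pivot lies in the first 6 columns, so rank(A) = rank([A|b]) = 3.
The system is consistent.
Free variables = (unknowns) − (rank) = 6 − 3 = 3.

3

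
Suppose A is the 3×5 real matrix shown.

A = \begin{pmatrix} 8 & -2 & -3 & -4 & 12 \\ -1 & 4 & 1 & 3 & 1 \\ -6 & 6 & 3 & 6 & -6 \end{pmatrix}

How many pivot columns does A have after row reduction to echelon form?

2

Row reduce to echelon form.
R2 ← R2 + (1/8)·R1: [0, 15/4, 5/8, 5/2, 5/2]
R3 ← R3 + (3/4)·R1: [0, 9/2, 3/4, 3, 3]
R3 ← R3 − (6/5)·R2: [0, 0, 0, 0, 0]
Echelon form has 2 nonzero rows, so rank(A) = 2.
Each nonzero row contributes one pivot column: 2 pivot columns.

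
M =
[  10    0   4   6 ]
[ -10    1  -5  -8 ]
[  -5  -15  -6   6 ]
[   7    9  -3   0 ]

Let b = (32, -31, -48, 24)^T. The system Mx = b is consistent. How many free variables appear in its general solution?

0

Row reduce the augmented matrix [M | b].
R2 ← R2 + R1: [0, 1, -1, -2, 1]
R3 ← R3 + (1/2)·R1: [0, -15, -4, 9, -32]
R4 ← R4 − (7/10)·R1: [0, 9, -29/5, -21/5, 8/5]
R3 ← R3 + (15)·R2: [0, 0, -19, -21, -17]
R4 ← R4 − (9)·R2: [0, 0, 16/5, 69/5, -37/5]
R4 ← R4 + (16/95)·R3: [0, 0, 0, 195/19, -195/19]
The echelon form has 4 nonzero rows, and every pivot lies in the first 4 columns, so rank(M) = rank([M|b]) = 4.
The system is consistent.
Free variables = (unknowns) − (rank) = 4 − 4 = 0.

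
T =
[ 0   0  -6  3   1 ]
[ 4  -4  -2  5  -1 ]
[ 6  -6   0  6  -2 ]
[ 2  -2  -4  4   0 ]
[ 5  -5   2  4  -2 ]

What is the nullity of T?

Row reduce to echelon form.
Swap R1 ↔ R2
R3 ← R3 − (3/2)·R1: [0, 0, 3, -3/2, -1/2]
R4 ← R4 − (1/2)·R1: [0, 0, -3, 3/2, 1/2]
R5 ← R5 − (5/4)·R1: [0, 0, 9/2, -9/4, -3/4]
R3 ← R3 + (1/2)·R2: [0, 0, 0, 0, 0]
R4 ← R4 − (1/2)·R2: [0, 0, 0, 0, 0]
R5 ← R5 + (3/4)·R2: [0, 0, 0, 0, 0]
2 nonzero rows, so rank(T) = 2.
T has 5 columns; by rank–nullity, nullity = 5 − 2 = 3.

3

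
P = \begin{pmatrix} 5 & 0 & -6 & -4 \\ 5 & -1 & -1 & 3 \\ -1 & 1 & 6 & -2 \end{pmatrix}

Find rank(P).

Row reduce to echelon form.
R2 ← R2 − R1: [0, -1, 5, 7]
R3 ← R3 + (1/5)·R1: [0, 1, 24/5, -14/5]
R3 ← R3 + R2: [0, 0, 49/5, 21/5]
Echelon form has 3 nonzero rows, so rank(P) = 3.

3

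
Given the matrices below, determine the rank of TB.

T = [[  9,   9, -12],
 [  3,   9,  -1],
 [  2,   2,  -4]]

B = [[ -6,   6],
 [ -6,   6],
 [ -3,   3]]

1

First compute TB:
[[-72,  72],
 [-69,  69],
 [-12,  12]]
Now row reduce the product.
R2 ← R2 − (23/24)·R1: [0, 0]
R3 ← R3 − (1/6)·R1: [0, 0]
1 nonzero row, so rank(TB) = 1.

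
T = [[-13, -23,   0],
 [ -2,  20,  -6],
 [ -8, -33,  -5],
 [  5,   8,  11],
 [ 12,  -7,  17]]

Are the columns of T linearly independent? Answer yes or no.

yes

Row reduce T to echelon form.
R2 ← R2 − (2/13)·R1: [0, 306/13, -6]
R3 ← R3 − (8/13)·R1: [0, -245/13, -5]
R4 ← R4 + (5/13)·R1: [0, -11/13, 11]
R5 ← R5 + (12/13)·R1: [0, -367/13, 17]
R3 ← R3 + (245/306)·R2: [0, 0, -500/51]
R4 ← R4 + (11/306)·R2: [0, 0, 550/51]
R5 ← R5 + (367/306)·R2: [0, 0, 500/51]
R4 ← R4 + (11/10)·R3: [0, 0, 0]
R5 ← R5 + R3: [0, 0, 0]
3 pivots among 3 columns.
Every column is a pivot column, so the columns are linearly independent.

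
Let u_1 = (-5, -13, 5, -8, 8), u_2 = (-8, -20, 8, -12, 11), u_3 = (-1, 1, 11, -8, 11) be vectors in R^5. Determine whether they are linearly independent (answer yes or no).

yes

Form the matrix with these vectors as rows and row reduce.
R2 ← R2 − (8/5)·R1: [0, 4/5, 0, 4/5, -9/5]
R3 ← R3 − (1/5)·R1: [0, 18/5, 10, -32/5, 47/5]
R3 ← R3 − (9/2)·R2: [0, 0, 10, -10, 35/2]
3 nonzero rows, so the 3 vectors span a space of dimension 3.
Since 3 = 3, the vectors are linearly independent.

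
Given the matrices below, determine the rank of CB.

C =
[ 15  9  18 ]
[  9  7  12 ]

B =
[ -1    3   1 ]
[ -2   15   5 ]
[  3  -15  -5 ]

First compute CB:
[[ 21, -90, -30],
 [ 13, -48, -16]]
Now row reduce the product.
R2 ← R2 − (13/21)·R1: [0, 54/7, 18/7]
2 nonzero rows, so rank(CB) = 2.

2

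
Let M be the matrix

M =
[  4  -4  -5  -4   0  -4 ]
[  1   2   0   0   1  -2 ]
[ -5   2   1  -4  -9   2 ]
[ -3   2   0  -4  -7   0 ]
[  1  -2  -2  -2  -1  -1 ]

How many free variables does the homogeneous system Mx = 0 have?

3

Row reduce to echelon form.
R2 ← R2 − (1/4)·R1: [0, 3, 5/4, 1, 1, -1]
R3 ← R3 + (5/4)·R1: [0, -3, -21/4, -9, -9, -3]
R4 ← R4 + (3/4)·R1: [0, -1, -15/4, -7, -7, -3]
R5 ← R5 − (1/4)·R1: [0, -1, -3/4, -1, -1, 0]
R3 ← R3 + R2: [0, 0, -4, -8, -8, -4]
R4 ← R4 + (1/3)·R2: [0, 0, -10/3, -20/3, -20/3, -10/3]
R5 ← R5 + (1/3)·R2: [0, 0, -1/3, -2/3, -2/3, -1/3]
R4 ← R4 − (5/6)·R3: [0, 0, 0, 0, 0, 0]
R5 ← R5 − (1/12)·R3: [0, 0, 0, 0, 0, 0]
3 nonzero rows, so rank(M) = 3.
M has 6 columns; by rank–nullity, nullity = 6 − 3 = 3.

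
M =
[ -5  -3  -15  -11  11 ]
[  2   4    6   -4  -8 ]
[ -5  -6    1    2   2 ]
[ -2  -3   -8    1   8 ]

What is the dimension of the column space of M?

4

Row reduce to echelon form.
R2 ← R2 + (2/5)·R1: [0, 14/5, 0, -42/5, -18/5]
R3 ← R3 − R1: [0, -3, 16, 13, -9]
R4 ← R4 − (2/5)·R1: [0, -9/5, -2, 27/5, 18/5]
R3 ← R3 + (15/14)·R2: [0, 0, 16, 4, -90/7]
R4 ← R4 + (9/14)·R2: [0, 0, -2, 0, 9/7]
R4 ← R4 + (1/8)·R3: [0, 0, 0, 1/2, -9/28]
Echelon form has 4 nonzero rows, so rank(M) = 4.
The column space has dimension equal to the rank: 4.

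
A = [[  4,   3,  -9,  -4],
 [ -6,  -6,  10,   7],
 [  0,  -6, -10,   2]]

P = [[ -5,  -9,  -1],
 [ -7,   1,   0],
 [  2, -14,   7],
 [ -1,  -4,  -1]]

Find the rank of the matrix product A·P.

3

First compute AP:
[[-55, 109, -63],
 [ 85, -120,  69],
 [ 20, 126, -72]]
Now row reduce the product.
R2 ← R2 + (17/11)·R1: [0, 533/11, -312/11]
R3 ← R3 + (4/11)·R1: [0, 1822/11, -1044/11]
R3 ← R3 − (1822/533)·R2: [0, 0, 84/41]
3 nonzero rows, so rank(AP) = 3.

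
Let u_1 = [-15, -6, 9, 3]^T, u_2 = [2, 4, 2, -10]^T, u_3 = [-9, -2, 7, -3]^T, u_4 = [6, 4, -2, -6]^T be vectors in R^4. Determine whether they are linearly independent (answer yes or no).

no

Form the matrix with these vectors as rows and row reduce.
R2 ← R2 + (2/15)·R1: [0, 16/5, 16/5, -48/5]
R3 ← R3 − (3/5)·R1: [0, 8/5, 8/5, -24/5]
R4 ← R4 + (2/5)·R1: [0, 8/5, 8/5, -24/5]
R3 ← R3 − (1/2)·R2: [0, 0, 0, 0]
R4 ← R4 − (1/2)·R2: [0, 0, 0, 0]
2 nonzero rows, so the 4 vectors span a space of dimension 2.
Since 2 < 4, the vectors are linearly dependent.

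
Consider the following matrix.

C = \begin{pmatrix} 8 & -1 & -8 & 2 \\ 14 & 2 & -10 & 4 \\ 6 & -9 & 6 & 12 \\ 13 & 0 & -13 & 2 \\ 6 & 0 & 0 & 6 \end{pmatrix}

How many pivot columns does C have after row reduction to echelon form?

Row reduce to echelon form.
R2 ← R2 − (7/4)·R1: [0, 15/4, 4, 1/2]
R3 ← R3 − (3/4)·R1: [0, -33/4, 12, 21/2]
R4 ← R4 − (13/8)·R1: [0, 13/8, 0, -5/4]
R5 ← R5 − (3/4)·R1: [0, 3/4, 6, 9/2]
R3 ← R3 + (11/5)·R2: [0, 0, 104/5, 58/5]
R4 ← R4 − (13/30)·R2: [0, 0, -26/15, -22/15]
R5 ← R5 − (1/5)·R2: [0, 0, 26/5, 22/5]
R4 ← R4 + (1/12)·R3: [0, 0, 0, -1/2]
R5 ← R5 − (1/4)·R3: [0, 0, 0, 3/2]
R5 ← R5 + (3)·R4: [0, 0, 0, 0]
Echelon form has 4 nonzero rows, so rank(C) = 4.
Each nonzero row contributes one pivot column: 4 pivot columns.

4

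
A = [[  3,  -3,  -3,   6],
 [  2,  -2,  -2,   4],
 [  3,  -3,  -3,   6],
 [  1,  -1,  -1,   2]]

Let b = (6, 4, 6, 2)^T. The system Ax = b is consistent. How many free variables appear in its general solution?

3

Row reduce the augmented matrix [A | b].
R2 ← R2 − (2/3)·R1: [0, 0, 0, 0, 0]
R3 ← R3 − R1: [0, 0, 0, 0, 0]
R4 ← R4 − (1/3)·R1: [0, 0, 0, 0, 0]
The echelon form has 1 nonzero rows, and every pivot lies in the first 4 columns, so rank(A) = rank([A|b]) = 1.
The system is consistent.
Free variables = (unknowns) − (rank) = 4 − 1 = 3.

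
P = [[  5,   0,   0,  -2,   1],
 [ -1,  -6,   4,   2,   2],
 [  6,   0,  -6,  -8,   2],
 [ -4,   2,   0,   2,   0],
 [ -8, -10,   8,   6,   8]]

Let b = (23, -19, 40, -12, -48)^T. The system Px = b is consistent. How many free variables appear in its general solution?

1

Row reduce the augmented matrix [P | b].
R2 ← R2 + (1/5)·R1: [0, -6, 4, 8/5, 11/5, -72/5]
R3 ← R3 − (6/5)·R1: [0, 0, -6, -28/5, 4/5, 62/5]
R4 ← R4 + (4/5)·R1: [0, 2, 0, 2/5, 4/5, 32/5]
R5 ← R5 + (8/5)·R1: [0, -10, 8, 14/5, 48/5, -56/5]
R4 ← R4 + (1/3)·R2: [0, 0, 4/3, 14/15, 23/15, 8/5]
R5 ← R5 − (5/3)·R2: [0, 0, 4/3, 2/15, 89/15, 64/5]
R4 ← R4 + (2/9)·R3: [0, 0, 0, -14/45, 77/45, 196/45]
R5 ← R5 + (2/9)·R3: [0, 0, 0, -10/9, 55/9, 140/9]
R5 ← R5 − (25/7)·R4: [0, 0, 0, 0, 0, 0]
The echelon form has 4 nonzero rows, and every pivot lies in the first 5 columns, so rank(P) = rank([P|b]) = 4.
The system is consistent.
Free variables = (unknowns) − (rank) = 5 − 4 = 1.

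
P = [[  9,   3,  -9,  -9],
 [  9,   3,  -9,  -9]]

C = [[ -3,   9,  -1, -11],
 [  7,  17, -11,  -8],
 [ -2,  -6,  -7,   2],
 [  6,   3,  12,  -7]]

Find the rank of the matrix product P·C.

First compute PC:
[[-42, 159, -87, -78],
 [-42, 159, -87, -78]]
Now row reduce the product.
R2 ← R2 − R1: [0, 0, 0, 0]
1 nonzero row, so rank(PC) = 1.

1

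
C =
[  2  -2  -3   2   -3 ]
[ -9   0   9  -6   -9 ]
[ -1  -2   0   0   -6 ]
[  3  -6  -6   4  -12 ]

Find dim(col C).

Row reduce to echelon form.
R2 ← R2 + (9/2)·R1: [0, -9, -9/2, 3, -45/2]
R3 ← R3 + (1/2)·R1: [0, -3, -3/2, 1, -15/2]
R4 ← R4 − (3/2)·R1: [0, -3, -3/2, 1, -15/2]
R3 ← R3 − (1/3)·R2: [0, 0, 0, 0, 0]
R4 ← R4 − (1/3)·R2: [0, 0, 0, 0, 0]
Echelon form has 2 nonzero rows, so rank(C) = 2.
The column space has dimension equal to the rank: 2.

2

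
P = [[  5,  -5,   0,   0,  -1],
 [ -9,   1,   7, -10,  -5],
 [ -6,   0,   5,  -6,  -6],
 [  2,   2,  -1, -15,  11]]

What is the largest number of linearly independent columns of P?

4

Row reduce to echelon form.
R2 ← R2 + (9/5)·R1: [0, -8, 7, -10, -34/5]
R3 ← R3 + (6/5)·R1: [0, -6, 5, -6, -36/5]
R4 ← R4 − (2/5)·R1: [0, 4, -1, -15, 57/5]
R3 ← R3 − (3/4)·R2: [0, 0, -1/4, 3/2, -21/10]
R4 ← R4 + (1/2)·R2: [0, 0, 5/2, -20, 8]
R4 ← R4 + (10)·R3: [0, 0, 0, -5, -13]
Echelon form has 4 nonzero rows, so rank(P) = 4.
The rank gives the maximum number of linearly independent columns: 4.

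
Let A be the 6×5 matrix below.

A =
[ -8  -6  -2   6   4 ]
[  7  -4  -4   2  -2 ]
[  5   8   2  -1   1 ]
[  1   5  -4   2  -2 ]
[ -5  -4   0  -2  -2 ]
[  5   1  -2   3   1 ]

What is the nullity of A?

1

Row reduce to echelon form.
R2 ← R2 + (7/8)·R1: [0, -37/4, -23/4, 29/4, 3/2]
R3 ← R3 + (5/8)·R1: [0, 17/4, 3/4, 11/4, 7/2]
R4 ← R4 + (1/8)·R1: [0, 17/4, -17/4, 11/4, -3/2]
R5 ← R5 − (5/8)·R1: [0, -1/4, 5/4, -23/4, -9/2]
R6 ← R6 + (5/8)·R1: [0, -11/4, -13/4, 27/4, 7/2]
R3 ← R3 + (17/37)·R2: [0, 0, -70/37, 225/37, 155/37]
R4 ← R4 + (17/37)·R2: [0, 0, -255/37, 225/37, -30/37]
R5 ← R5 − (1/37)·R2: [0, 0, 52/37, -220/37, -168/37]
R6 ← R6 − (11/37)·R2: [0, 0, -57/37, 170/37, 113/37]
R4 ← R4 − (51/14)·R3: [0, 0, 0, -225/14, -225/14]
R5 ← R5 + (26/35)·R3: [0, 0, 0, -10/7, -10/7]
R6 ← R6 − (57/70)·R3: [0, 0, 0, -5/14, -5/14]
R5 ← R5 − (4/45)·R4: [0, 0, 0, 0, 0]
R6 ← R6 − (1/45)·R4: [0, 0, 0, 0, 0]
4 nonzero rows, so rank(A) = 4.
A has 5 columns; by rank–nullity, nullity = 5 − 4 = 1.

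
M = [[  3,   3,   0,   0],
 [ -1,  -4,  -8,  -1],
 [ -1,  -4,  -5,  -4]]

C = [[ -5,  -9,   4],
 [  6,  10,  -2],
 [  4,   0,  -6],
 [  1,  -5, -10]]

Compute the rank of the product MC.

First compute MC:
[[  3,   3,   6],
 [-52, -26,  62],
 [-43, -11,  74]]
Now row reduce the product.
R2 ← R2 + (52/3)·R1: [0, 26, 166]
R3 ← R3 + (43/3)·R1: [0, 32, 160]
R3 ← R3 − (16/13)·R2: [0, 0, -576/13]
3 nonzero rows, so rank(MC) = 3.

3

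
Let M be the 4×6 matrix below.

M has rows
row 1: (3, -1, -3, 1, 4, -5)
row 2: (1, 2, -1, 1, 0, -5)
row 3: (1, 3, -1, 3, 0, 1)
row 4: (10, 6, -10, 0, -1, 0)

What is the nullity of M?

Row reduce to echelon form.
R2 ← R2 − (1/3)·R1: [0, 7/3, 0, 2/3, -4/3, -10/3]
R3 ← R3 − (1/3)·R1: [0, 10/3, 0, 8/3, -4/3, 8/3]
R4 ← R4 − (10/3)·R1: [0, 28/3, 0, -10/3, -43/3, 50/3]
R3 ← R3 − (10/7)·R2: [0, 0, 0, 12/7, 4/7, 52/7]
R4 ← R4 − (4)·R2: [0, 0, 0, -6, -9, 30]
R4 ← R4 + (7/2)·R3: [0, 0, 0, 0, -7, 56]
4 nonzero rows, so rank(M) = 4.
M has 6 columns; by rank–nullity, nullity = 6 − 4 = 2.

2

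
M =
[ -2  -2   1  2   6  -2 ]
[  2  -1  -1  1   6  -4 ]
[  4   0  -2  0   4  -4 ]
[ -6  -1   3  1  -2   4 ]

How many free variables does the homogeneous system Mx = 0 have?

4

Row reduce to echelon form.
R2 ← R2 + R1: [0, -3, 0, 3, 12, -6]
R3 ← R3 + (2)·R1: [0, -4, 0, 4, 16, -8]
R4 ← R4 − (3)·R1: [0, 5, 0, -5, -20, 10]
R3 ← R3 − (4/3)·R2: [0, 0, 0, 0, 0, 0]
R4 ← R4 + (5/3)·R2: [0, 0, 0, 0, 0, 0]
2 nonzero rows, so rank(M) = 2.
M has 6 columns; by rank–nullity, nullity = 6 − 2 = 4.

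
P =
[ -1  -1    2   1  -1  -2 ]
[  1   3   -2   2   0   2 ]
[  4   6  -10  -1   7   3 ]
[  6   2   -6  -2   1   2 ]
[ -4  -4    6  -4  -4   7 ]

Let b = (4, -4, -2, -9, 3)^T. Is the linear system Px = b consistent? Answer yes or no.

no

Row reduce the augmented matrix [P | b].
R2 ← R2 + R1: [0, 2, 0, 3, -1, 0, 0]
R3 ← R3 + (4)·R1: [0, 2, -2, 3, 3, -5, 14]
R4 ← R4 + (6)·R1: [0, -4, 6, 4, -5, -10, 15]
R5 ← R5 − (4)·R1: [0, 0, -2, -8, 0, 15, -13]
R3 ← R3 − R2: [0, 0, -2, 0, 4, -5, 14]
R4 ← R4 + (2)·R2: [0, 0, 6, 10, -7, -10, 15]
R4 ← R4 + (3)·R3: [0, 0, 0, 10, 5, -25, 57]
R5 ← R5 − R3: [0, 0, 0, -8, -4, 20, -27]
R5 ← R5 + (4/5)·R4: [0, 0, 0, 0, 0, 0, 93/5]
The echelon form has 5 nonzero rows; the last pivot sits in the augmented column, so rank(P) = 4 but rank([P|b]) = 5.
Since the ranks differ, the system is inconsistent.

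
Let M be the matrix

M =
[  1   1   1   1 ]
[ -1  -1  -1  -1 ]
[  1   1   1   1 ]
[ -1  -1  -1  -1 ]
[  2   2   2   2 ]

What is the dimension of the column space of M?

1

Row reduce to echelon form.
R2 ← R2 + R1: [0, 0, 0, 0]
R3 ← R3 − R1: [0, 0, 0, 0]
R4 ← R4 + R1: [0, 0, 0, 0]
R5 ← R5 − (2)·R1: [0, 0, 0, 0]
Echelon form has 1 nonzero row, so rank(M) = 1.
The column space has dimension equal to the rank: 1.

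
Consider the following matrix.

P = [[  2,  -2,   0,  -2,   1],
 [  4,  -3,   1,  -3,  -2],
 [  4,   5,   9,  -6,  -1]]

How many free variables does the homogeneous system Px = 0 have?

2

Row reduce to echelon form.
R2 ← R2 − (2)·R1: [0, 1, 1, 1, -4]
R3 ← R3 − (2)·R1: [0, 9, 9, -2, -3]
R3 ← R3 − (9)·R2: [0, 0, 0, -11, 33]
3 nonzero rows, so rank(P) = 3.
P has 5 columns; by rank–nullity, nullity = 5 − 3 = 2.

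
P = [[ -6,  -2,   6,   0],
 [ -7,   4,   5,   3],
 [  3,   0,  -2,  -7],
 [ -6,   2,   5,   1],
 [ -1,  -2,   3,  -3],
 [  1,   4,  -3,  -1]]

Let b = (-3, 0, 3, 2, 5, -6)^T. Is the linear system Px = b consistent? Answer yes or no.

Row reduce the augmented matrix [P | b].
R2 ← R2 − (7/6)·R1: [0, 19/3, -2, 3, 7/2]
R3 ← R3 + (1/2)·R1: [0, -1, 1, -7, 3/2]
R4 ← R4 − R1: [0, 4, -1, 1, 5]
R5 ← R5 − (1/6)·R1: [0, -5/3, 2, -3, 11/2]
R6 ← R6 + (1/6)·R1: [0, 11/3, -2, -1, -13/2]
R3 ← R3 + (3/19)·R2: [0, 0, 13/19, -124/19, 39/19]
R4 ← R4 − (12/19)·R2: [0, 0, 5/19, -17/19, 53/19]
R5 ← R5 + (5/19)·R2: [0, 0, 28/19, -42/19, 122/19]
R6 ← R6 − (11/19)·R2: [0, 0, -16/19, -52/19, -162/19]
R4 ← R4 − (5/13)·R3: [0, 0, 0, 21/13, 2]
R5 ← R5 − (28/13)·R3: [0, 0, 0, 154/13, 2]
R6 ← R6 + (16/13)·R3: [0, 0, 0, -140/13, -6]
R5 ← R5 − (22/3)·R4: [0, 0, 0, 0, -38/3]
R6 ← R6 + (20/3)·R4: [0, 0, 0, 0, 22/3]
R6 ← R6 + (11/19)·R5: [0, 0, 0, 0, 0]
The echelon form has 5 nonzero rows; the last pivot sits in the augmented column, so rank(P) = 4 but rank([P|b]) = 5.
Since the ranks differ, the system is inconsistent.

no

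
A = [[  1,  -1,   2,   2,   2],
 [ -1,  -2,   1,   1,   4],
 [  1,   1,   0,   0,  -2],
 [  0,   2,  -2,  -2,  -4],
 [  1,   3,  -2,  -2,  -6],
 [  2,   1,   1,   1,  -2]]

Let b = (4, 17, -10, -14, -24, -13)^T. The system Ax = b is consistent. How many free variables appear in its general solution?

Row reduce the augmented matrix [A | b].
R2 ← R2 + R1: [0, -3, 3, 3, 6, 21]
R3 ← R3 − R1: [0, 2, -2, -2, -4, -14]
R5 ← R5 − R1: [0, 4, -4, -4, -8, -28]
R6 ← R6 − (2)·R1: [0, 3, -3, -3, -6, -21]
R3 ← R3 + (2/3)·R2: [0, 0, 0, 0, 0, 0]
R4 ← R4 + (2/3)·R2: [0, 0, 0, 0, 0, 0]
R5 ← R5 + (4/3)·R2: [0, 0, 0, 0, 0, 0]
R6 ← R6 + R2: [0, 0, 0, 0, 0, 0]
The echelon form has 2 nonzero rows, and every pivot lies in the first 5 columns, so rank(A) = rank([A|b]) = 2.
The system is consistent.
Free variables = (unknowns) − (rank) = 5 − 2 = 3.

3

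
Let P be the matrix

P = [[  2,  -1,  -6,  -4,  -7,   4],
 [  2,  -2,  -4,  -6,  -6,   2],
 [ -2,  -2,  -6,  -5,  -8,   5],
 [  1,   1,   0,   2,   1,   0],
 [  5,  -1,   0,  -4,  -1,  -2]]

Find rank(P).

3

Row reduce to echelon form.
R2 ← R2 − R1: [0, -1, 2, -2, 1, -2]
R3 ← R3 + R1: [0, -3, -12, -9, -15, 9]
R4 ← R4 − (1/2)·R1: [0, 3/2, 3, 4, 9/2, -2]
R5 ← R5 − (5/2)·R1: [0, 3/2, 15, 6, 33/2, -12]
R3 ← R3 − (3)·R2: [0, 0, -18, -3, -18, 15]
R4 ← R4 + (3/2)·R2: [0, 0, 6, 1, 6, -5]
R5 ← R5 + (3/2)·R2: [0, 0, 18, 3, 18, -15]
R4 ← R4 + (1/3)·R3: [0, 0, 0, 0, 0, 0]
R5 ← R5 + R3: [0, 0, 0, 0, 0, 0]
Echelon form has 3 nonzero rows, so rank(P) = 3.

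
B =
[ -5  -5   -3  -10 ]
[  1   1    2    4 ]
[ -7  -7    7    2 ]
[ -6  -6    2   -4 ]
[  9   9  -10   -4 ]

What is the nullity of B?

2

Row reduce to echelon form.
R2 ← R2 + (1/5)·R1: [0, 0, 7/5, 2]
R3 ← R3 − (7/5)·R1: [0, 0, 56/5, 16]
R4 ← R4 − (6/5)·R1: [0, 0, 28/5, 8]
R5 ← R5 + (9/5)·R1: [0, 0, -77/5, -22]
R3 ← R3 − (8)·R2: [0, 0, 0, 0]
R4 ← R4 − (4)·R2: [0, 0, 0, 0]
R5 ← R5 + (11)·R2: [0, 0, 0, 0]
2 nonzero rows, so rank(B) = 2.
B has 4 columns; by rank–nullity, nullity = 4 − 2 = 2.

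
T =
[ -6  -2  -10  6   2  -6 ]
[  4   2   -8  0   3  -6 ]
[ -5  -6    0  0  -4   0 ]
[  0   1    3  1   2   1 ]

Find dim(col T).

4

Row reduce to echelon form.
R2 ← R2 + (2/3)·R1: [0, 2/3, -44/3, 4, 13/3, -10]
R3 ← R3 − (5/6)·R1: [0, -13/3, 25/3, -5, -17/3, 5]
R3 ← R3 + (13/2)·R2: [0, 0, -87, 21, 45/2, -60]
R4 ← R4 − (3/2)·R2: [0, 0, 25, -5, -9/2, 16]
R4 ← R4 + (25/87)·R3: [0, 0, 0, 30/29, 57/29, -36/29]
Echelon form has 4 nonzero rows, so rank(T) = 4.
The column space has dimension equal to the rank: 4.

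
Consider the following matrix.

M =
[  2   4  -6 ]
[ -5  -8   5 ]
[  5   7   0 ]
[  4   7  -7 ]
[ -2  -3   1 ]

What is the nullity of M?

Row reduce to echelon form.
R2 ← R2 + (5/2)·R1: [0, 2, -10]
R3 ← R3 − (5/2)·R1: [0, -3, 15]
R4 ← R4 − (2)·R1: [0, -1, 5]
R5 ← R5 + R1: [0, 1, -5]
R3 ← R3 + (3/2)·R2: [0, 0, 0]
R4 ← R4 + (1/2)·R2: [0, 0, 0]
R5 ← R5 − (1/2)·R2: [0, 0, 0]
2 nonzero rows, so rank(M) = 2.
M has 3 columns; by rank–nullity, nullity = 3 − 2 = 1.

1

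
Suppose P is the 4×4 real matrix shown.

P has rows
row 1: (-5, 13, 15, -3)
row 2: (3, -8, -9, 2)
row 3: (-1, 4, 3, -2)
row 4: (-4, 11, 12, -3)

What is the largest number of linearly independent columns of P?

2

Row reduce to echelon form.
R2 ← R2 + (3/5)·R1: [0, -1/5, 0, 1/5]
R3 ← R3 − (1/5)·R1: [0, 7/5, 0, -7/5]
R4 ← R4 − (4/5)·R1: [0, 3/5, 0, -3/5]
R3 ← R3 + (7)·R2: [0, 0, 0, 0]
R4 ← R4 + (3)·R2: [0, 0, 0, 0]
Echelon form has 2 nonzero rows, so rank(P) = 2.
The rank gives the maximum number of linearly independent columns: 2.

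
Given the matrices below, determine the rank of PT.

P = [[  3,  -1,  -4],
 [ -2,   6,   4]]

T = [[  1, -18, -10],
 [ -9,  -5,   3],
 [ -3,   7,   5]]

2

First compute PT:
[[ 24, -77, -53],
 [-68,  34,  58]]
Now row reduce the product.
R2 ← R2 + (17/6)·R1: [0, -1105/6, -553/6]
2 nonzero rows, so rank(PT) = 2.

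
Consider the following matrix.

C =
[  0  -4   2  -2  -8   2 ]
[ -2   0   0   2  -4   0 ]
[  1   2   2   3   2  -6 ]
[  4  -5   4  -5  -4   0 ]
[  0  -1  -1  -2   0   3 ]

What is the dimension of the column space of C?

Row reduce to echelon form.
Swap R1 ↔ R2
R3 ← R3 + (1/2)·R1: [0, 2, 2, 4, 0, -6]
R4 ← R4 + (2)·R1: [0, -5, 4, -1, -12, 0]
R3 ← R3 + (1/2)·R2: [0, 0, 3, 3, -4, -5]
R4 ← R4 − (5/4)·R2: [0, 0, 3/2, 3/2, -2, -5/2]
R5 ← R5 − (1/4)·R2: [0, 0, -3/2, -3/2, 2, 5/2]
R4 ← R4 − (1/2)·R3: [0, 0, 0, 0, 0, 0]
R5 ← R5 + (1/2)·R3: [0, 0, 0, 0, 0, 0]
Echelon form has 3 nonzero rows, so rank(C) = 3.
The column space has dimension equal to the rank: 3.

3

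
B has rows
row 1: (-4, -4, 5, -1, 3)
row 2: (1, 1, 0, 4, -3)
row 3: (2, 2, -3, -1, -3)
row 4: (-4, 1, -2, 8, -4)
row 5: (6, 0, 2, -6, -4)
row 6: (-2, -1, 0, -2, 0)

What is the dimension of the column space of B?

Row reduce to echelon form.
R2 ← R2 + (1/4)·R1: [0, 0, 5/4, 15/4, -9/4]
R3 ← R3 + (1/2)·R1: [0, 0, -1/2, -3/2, -3/2]
R4 ← R4 − R1: [0, 5, -7, 9, -7]
R5 ← R5 + (3/2)·R1: [0, -6, 19/2, -15/2, 1/2]
R6 ← R6 − (1/2)·R1: [0, 1, -5/2, -3/2, -3/2]
Swap R2 ↔ R4
R5 ← R5 + (6/5)·R2: [0, 0, 11/10, 33/10, -79/10]
R6 ← R6 − (1/5)·R2: [0, 0, -11/10, -33/10, -1/10]
R4 ← R4 + (5/2)·R3: [0, 0, 0, 0, -6]
R5 ← R5 + (11/5)·R3: [0, 0, 0, 0, -56/5]
R6 ← R6 − (11/5)·R3: [0, 0, 0, 0, 16/5]
R5 ← R5 − (28/15)·R4: [0, 0, 0, 0, 0]
R6 ← R6 + (8/15)·R4: [0, 0, 0, 0, 0]
Echelon form has 4 nonzero rows, so rank(B) = 4.
The column space has dimension equal to the rank: 4.

4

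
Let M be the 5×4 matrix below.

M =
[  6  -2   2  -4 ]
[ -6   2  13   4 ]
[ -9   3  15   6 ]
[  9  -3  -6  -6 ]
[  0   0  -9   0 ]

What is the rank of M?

2

Row reduce to echelon form.
R2 ← R2 + R1: [0, 0, 15, 0]
R3 ← R3 + (3/2)·R1: [0, 0, 18, 0]
R4 ← R4 − (3/2)·R1: [0, 0, -9, 0]
R3 ← R3 − (6/5)·R2: [0, 0, 0, 0]
R4 ← R4 + (3/5)·R2: [0, 0, 0, 0]
R5 ← R5 + (3/5)·R2: [0, 0, 0, 0]
Echelon form has 2 nonzero rows, so rank(M) = 2.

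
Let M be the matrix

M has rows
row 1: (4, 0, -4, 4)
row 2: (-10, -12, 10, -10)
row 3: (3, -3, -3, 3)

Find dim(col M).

2

Row reduce to echelon form.
R2 ← R2 + (5/2)·R1: [0, -12, 0, 0]
R3 ← R3 − (3/4)·R1: [0, -3, 0, 0]
R3 ← R3 − (1/4)·R2: [0, 0, 0, 0]
Echelon form has 2 nonzero rows, so rank(M) = 2.
The column space has dimension equal to the rank: 2.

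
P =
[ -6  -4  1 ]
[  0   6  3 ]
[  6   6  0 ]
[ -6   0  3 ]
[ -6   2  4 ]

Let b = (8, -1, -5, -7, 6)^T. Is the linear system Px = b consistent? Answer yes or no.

no

Row reduce the augmented matrix [P | b].
R3 ← R3 + R1: [0, 2, 1, 3]
R4 ← R4 − R1: [0, 4, 2, -15]
R5 ← R5 − R1: [0, 6, 3, -2]
R3 ← R3 − (1/3)·R2: [0, 0, 0, 10/3]
R4 ← R4 − (2/3)·R2: [0, 0, 0, -43/3]
R5 ← R5 − R2: [0, 0, 0, -1]
R4 ← R4 + (43/10)·R3: [0, 0, 0, 0]
R5 ← R5 + (3/10)·R3: [0, 0, 0, 0]
The echelon form has 3 nonzero rows; the last pivot sits in the augmented column, so rank(P) = 2 but rank([P|b]) = 3.
Since the ranks differ, the system is inconsistent.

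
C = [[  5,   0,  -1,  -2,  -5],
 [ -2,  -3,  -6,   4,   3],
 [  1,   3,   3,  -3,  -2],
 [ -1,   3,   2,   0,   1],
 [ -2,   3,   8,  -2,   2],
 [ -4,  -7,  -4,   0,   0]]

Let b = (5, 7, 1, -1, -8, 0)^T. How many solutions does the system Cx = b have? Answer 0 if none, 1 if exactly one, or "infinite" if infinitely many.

0

Row reduce the augmented matrix [C | b].
R2 ← R2 + (2/5)·R1: [0, -3, -32/5, 16/5, 1, 9]
R3 ← R3 − (1/5)·R1: [0, 3, 16/5, -13/5, -1, 0]
R4 ← R4 + (1/5)·R1: [0, 3, 9/5, -2/5, 0, 0]
R5 ← R5 + (2/5)·R1: [0, 3, 38/5, -14/5, 0, -6]
R6 ← R6 + (4/5)·R1: [0, -7, -24/5, -8/5, -4, 4]
R3 ← R3 + R2: [0, 0, -16/5, 3/5, 0, 9]
R4 ← R4 + R2: [0, 0, -23/5, 14/5, 1, 9]
R5 ← R5 + R2: [0, 0, 6/5, 2/5, 1, 3]
R6 ← R6 − (7/3)·R2: [0, 0, 152/15, -136/15, -19/3, -17]
R4 ← R4 − (23/16)·R3: [0, 0, 0, 31/16, 1, -63/16]
R5 ← R5 + (3/8)·R3: [0, 0, 0, 5/8, 1, 51/8]
R6 ← R6 + (19/6)·R3: [0, 0, 0, -43/6, -19/3, 23/2]
R5 ← R5 − (10/31)·R4: [0, 0, 0, 0, 21/31, 237/31]
R6 ← R6 + (344/93)·R4: [0, 0, 0, 0, -245/93, -95/31]
R6 ← R6 + (35/9)·R5: [0, 0, 0, 0, 0, 80/3]
The echelon form has 6 nonzero rows; the last pivot sits in the augmented column, so rank(C) = 5 but rank([C|b]) = 6.
Since the ranks differ, the system is inconsistent.
It has no solutions.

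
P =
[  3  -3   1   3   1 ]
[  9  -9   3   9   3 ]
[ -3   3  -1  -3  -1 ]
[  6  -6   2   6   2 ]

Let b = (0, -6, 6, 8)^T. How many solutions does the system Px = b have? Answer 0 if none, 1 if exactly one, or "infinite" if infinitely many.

0

Row reduce the augmented matrix [P | b].
R2 ← R2 − (3)·R1: [0, 0, 0, 0, 0, -6]
R3 ← R3 + R1: [0, 0, 0, 0, 0, 6]
R4 ← R4 − (2)·R1: [0, 0, 0, 0, 0, 8]
R3 ← R3 + R2: [0, 0, 0, 0, 0, 0]
R4 ← R4 + (4/3)·R2: [0, 0, 0, 0, 0, 0]
The echelon form has 2 nonzero rows; the last pivot sits in the augmented column, so rank(P) = 1 but rank([P|b]) = 2.
Since the ranks differ, the system is inconsistent.
It has no solutions.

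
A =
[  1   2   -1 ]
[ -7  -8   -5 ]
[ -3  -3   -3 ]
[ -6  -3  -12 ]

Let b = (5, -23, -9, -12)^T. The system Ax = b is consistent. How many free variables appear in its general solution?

1

Row reduce the augmented matrix [A | b].
R2 ← R2 + (7)·R1: [0, 6, -12, 12]
R3 ← R3 + (3)·R1: [0, 3, -6, 6]
R4 ← R4 + (6)·R1: [0, 9, -18, 18]
R3 ← R3 − (1/2)·R2: [0, 0, 0, 0]
R4 ← R4 − (3/2)·R2: [0, 0, 0, 0]
The echelon form has 2 nonzero rows, and every pivot lies in the first 3 columns, so rank(A) = rank([A|b]) = 2.
The system is consistent.
Free variables = (unknowns) − (rank) = 3 − 2 = 1.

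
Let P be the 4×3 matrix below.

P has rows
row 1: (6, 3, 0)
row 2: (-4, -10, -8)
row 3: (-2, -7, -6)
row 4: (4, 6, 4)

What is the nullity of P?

Row reduce to echelon form.
R2 ← R2 + (2/3)·R1: [0, -8, -8]
R3 ← R3 + (1/3)·R1: [0, -6, -6]
R4 ← R4 − (2/3)·R1: [0, 4, 4]
R3 ← R3 − (3/4)·R2: [0, 0, 0]
R4 ← R4 + (1/2)·R2: [0, 0, 0]
2 nonzero rows, so rank(P) = 2.
P has 3 columns; by rank–nullity, nullity = 3 − 2 = 1.

1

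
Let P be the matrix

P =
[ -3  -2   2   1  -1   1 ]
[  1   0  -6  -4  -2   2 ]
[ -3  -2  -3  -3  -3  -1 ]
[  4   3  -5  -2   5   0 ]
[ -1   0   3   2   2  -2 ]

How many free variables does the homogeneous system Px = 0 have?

Row reduce to echelon form.
R2 ← R2 + (1/3)·R1: [0, -2/3, -16/3, -11/3, -7/3, 7/3]
R3 ← R3 − R1: [0, 0, -5, -4, -2, -2]
R4 ← R4 + (4/3)·R1: [0, 1/3, -7/3, -2/3, 11/3, 4/3]
R5 ← R5 − (1/3)·R1: [0, 2/3, 7/3, 5/3, 7/3, -7/3]
R4 ← R4 + (1/2)·R2: [0, 0, -5, -5/2, 5/2, 5/2]
R5 ← R5 + R2: [0, 0, -3, -2, 0, 0]
R4 ← R4 − R3: [0, 0, 0, 3/2, 9/2, 9/2]
R5 ← R5 − (3/5)·R3: [0, 0, 0, 2/5, 6/5, 6/5]
R5 ← R5 − (4/15)·R4: [0, 0, 0, 0, 0, 0]
4 nonzero rows, so rank(P) = 4.
P has 6 columns; by rank–nullity, nullity = 6 − 4 = 2.

2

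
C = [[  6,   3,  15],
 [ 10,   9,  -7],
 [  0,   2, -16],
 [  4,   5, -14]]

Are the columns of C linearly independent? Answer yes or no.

Row reduce C to echelon form.
R2 ← R2 − (5/3)·R1: [0, 4, -32]
R4 ← R4 − (2/3)·R1: [0, 3, -24]
R3 ← R3 − (1/2)·R2: [0, 0, 0]
R4 ← R4 − (3/4)·R2: [0, 0, 0]
2 pivots among 3 columns.
Only 2 < 3 pivot columns, so the columns are linearly dependent.

no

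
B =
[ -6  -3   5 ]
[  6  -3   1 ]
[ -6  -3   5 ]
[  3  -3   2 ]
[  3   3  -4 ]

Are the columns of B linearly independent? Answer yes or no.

Row reduce B to echelon form.
R2 ← R2 + R1: [0, -6, 6]
R3 ← R3 − R1: [0, 0, 0]
R4 ← R4 + (1/2)·R1: [0, -9/2, 9/2]
R5 ← R5 + (1/2)·R1: [0, 3/2, -3/2]
R4 ← R4 − (3/4)·R2: [0, 0, 0]
R5 ← R5 + (1/4)·R2: [0, 0, 0]
2 pivots among 3 columns.
Only 2 < 3 pivot columns, so the columns are linearly dependent.

no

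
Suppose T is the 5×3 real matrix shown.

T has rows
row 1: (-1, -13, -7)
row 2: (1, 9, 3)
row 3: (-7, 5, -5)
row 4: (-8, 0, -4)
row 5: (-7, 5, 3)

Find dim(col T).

3

Row reduce to echelon form.
R2 ← R2 + R1: [0, -4, -4]
R3 ← R3 − (7)·R1: [0, 96, 44]
R4 ← R4 − (8)·R1: [0, 104, 52]
R5 ← R5 − (7)·R1: [0, 96, 52]
R3 ← R3 + (24)·R2: [0, 0, -52]
R4 ← R4 + (26)·R2: [0, 0, -52]
R5 ← R5 + (24)·R2: [0, 0, -44]
R4 ← R4 − R3: [0, 0, 0]
R5 ← R5 − (11/13)·R3: [0, 0, 0]
Echelon form has 3 nonzero rows, so rank(T) = 3.
The column space has dimension equal to the rank: 3.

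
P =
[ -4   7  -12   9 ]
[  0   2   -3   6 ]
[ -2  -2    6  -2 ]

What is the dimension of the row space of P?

Row reduce to echelon form.
R3 ← R3 − (1/2)·R1: [0, -11/2, 12, -13/2]
R3 ← R3 + (11/4)·R2: [0, 0, 15/4, 10]
Echelon form has 3 nonzero rows, so rank(P) = 3.
The row space has dimension equal to the rank: 3.

3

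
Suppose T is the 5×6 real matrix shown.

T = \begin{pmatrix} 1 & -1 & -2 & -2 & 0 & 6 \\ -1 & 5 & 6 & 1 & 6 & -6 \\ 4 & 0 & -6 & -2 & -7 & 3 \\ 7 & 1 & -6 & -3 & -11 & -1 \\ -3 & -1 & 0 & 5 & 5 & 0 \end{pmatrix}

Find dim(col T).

5

Row reduce to echelon form.
R2 ← R2 + R1: [0, 4, 4, -1, 6, 0]
R3 ← R3 − (4)·R1: [0, 4, 2, 6, -7, -21]
R4 ← R4 − (7)·R1: [0, 8, 8, 11, -11, -43]
R5 ← R5 + (3)·R1: [0, -4, -6, -1, 5, 18]
R3 ← R3 − R2: [0, 0, -2, 7, -13, -21]
R4 ← R4 − (2)·R2: [0, 0, 0, 13, -23, -43]
R5 ← R5 + R2: [0, 0, -2, -2, 11, 18]
R5 ← R5 − R3: [0, 0, 0, -9, 24, 39]
R5 ← R5 + (9/13)·R4: [0, 0, 0, 0, 105/13, 120/13]
Echelon form has 5 nonzero rows, so rank(T) = 5.
The column space has dimension equal to the rank: 5.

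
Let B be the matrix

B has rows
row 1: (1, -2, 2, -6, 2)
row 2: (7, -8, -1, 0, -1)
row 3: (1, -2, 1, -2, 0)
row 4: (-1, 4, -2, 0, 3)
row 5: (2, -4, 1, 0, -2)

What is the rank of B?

3

Row reduce to echelon form.
R2 ← R2 − (7)·R1: [0, 6, -15, 42, -15]
R3 ← R3 − R1: [0, 0, -1, 4, -2]
R4 ← R4 + R1: [0, 2, 0, -6, 5]
R5 ← R5 − (2)·R1: [0, 0, -3, 12, -6]
R4 ← R4 − (1/3)·R2: [0, 0, 5, -20, 10]
R4 ← R4 + (5)·R3: [0, 0, 0, 0, 0]
R5 ← R5 − (3)·R3: [0, 0, 0, 0, 0]
Echelon form has 3 nonzero rows, so rank(B) = 3.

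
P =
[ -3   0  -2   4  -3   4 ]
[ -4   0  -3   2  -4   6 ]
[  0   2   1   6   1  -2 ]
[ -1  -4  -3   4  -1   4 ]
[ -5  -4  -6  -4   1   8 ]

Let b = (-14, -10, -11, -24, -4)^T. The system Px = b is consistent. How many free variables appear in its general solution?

1

Row reduce the augmented matrix [P | b].
R2 ← R2 − (4/3)·R1: [0, 0, -1/3, -10/3, 0, 2/3, 26/3]
R4 ← R4 − (1/3)·R1: [0, -4, -7/3, 8/3, 0, 8/3, -58/3]
R5 ← R5 − (5/3)·R1: [0, -4, -8/3, -32/3, 6, 4/3, 58/3]
Swap R2 ↔ R3
R4 ← R4 + (2)·R2: [0, 0, -1/3, 44/3, 2, -4/3, -124/3]
R5 ← R5 + (2)·R2: [0, 0, -2/3, 4/3, 8, -8/3, -8/3]
R4 ← R4 − R3: [0, 0, 0, 18, 2, -2, -50]
R5 ← R5 − (2)·R3: [0, 0, 0, 8, 8, -4, -20]
R5 ← R5 − (4/9)·R4: [0, 0, 0, 0, 64/9, -28/9, 20/9]
The echelon form has 5 nonzero rows, and every pivot lies in the first 6 columns, so rank(P) = rank([P|b]) = 5.
The system is consistent.
Free variables = (unknowns) − (rank) = 6 − 5 = 1.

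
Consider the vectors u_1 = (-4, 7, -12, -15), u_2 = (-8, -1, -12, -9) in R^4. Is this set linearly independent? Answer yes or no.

Form the matrix with these vectors as rows and row reduce.
R2 ← R2 − (2)·R1: [0, -15, 12, 21]
2 nonzero rows, so the 2 vectors span a space of dimension 2.
Since 2 = 2, the vectors are linearly independent.

yes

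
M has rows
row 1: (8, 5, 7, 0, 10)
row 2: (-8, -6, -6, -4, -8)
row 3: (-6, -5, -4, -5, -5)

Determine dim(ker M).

3

Row reduce to echelon form.
R2 ← R2 + R1: [0, -1, 1, -4, 2]
R3 ← R3 + (3/4)·R1: [0, -5/4, 5/4, -5, 5/2]
R3 ← R3 − (5/4)·R2: [0, 0, 0, 0, 0]
2 nonzero rows, so rank(M) = 2.
M has 5 columns; by rank–nullity, nullity = 5 − 2 = 3.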